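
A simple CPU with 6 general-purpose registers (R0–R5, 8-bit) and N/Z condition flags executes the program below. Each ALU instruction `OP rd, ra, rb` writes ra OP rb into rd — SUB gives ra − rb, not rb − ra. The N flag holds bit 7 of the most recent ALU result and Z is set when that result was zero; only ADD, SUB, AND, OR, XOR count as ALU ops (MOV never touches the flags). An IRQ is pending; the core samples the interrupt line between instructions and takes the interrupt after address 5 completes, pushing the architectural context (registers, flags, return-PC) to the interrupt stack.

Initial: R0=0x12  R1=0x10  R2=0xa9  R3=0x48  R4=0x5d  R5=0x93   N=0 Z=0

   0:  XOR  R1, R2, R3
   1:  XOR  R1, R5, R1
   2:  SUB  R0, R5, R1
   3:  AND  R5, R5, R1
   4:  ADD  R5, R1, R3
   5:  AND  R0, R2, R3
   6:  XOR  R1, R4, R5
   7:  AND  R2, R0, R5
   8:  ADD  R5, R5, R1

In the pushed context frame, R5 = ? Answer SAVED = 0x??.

SAVED = 0xba

after  0: R0=0x12 R1=0xe1 R2=0xa9 R3=0x48 R4=0x5d R5=0x93  N=1 Z=0
after  1: R0=0x12 R1=0x72 R2=0xa9 R3=0x48 R4=0x5d R5=0x93  N=0 Z=0
after  2: R0=0x21 R1=0x72 R2=0xa9 R3=0x48 R4=0x5d R5=0x93  N=0 Z=0
after  3: R0=0x21 R1=0x72 R2=0xa9 R3=0x48 R4=0x5d R5=0x12  N=0 Z=0
after  4: R0=0x21 R1=0x72 R2=0xa9 R3=0x48 R4=0x5d R5=0xba  N=1 Z=0
after  5: R0=0x08 R1=0x72 R2=0xa9 R3=0x48 R4=0x5d R5=0xba  N=0 Z=0
-- IRQ taken; context saved, return-PC = 6 --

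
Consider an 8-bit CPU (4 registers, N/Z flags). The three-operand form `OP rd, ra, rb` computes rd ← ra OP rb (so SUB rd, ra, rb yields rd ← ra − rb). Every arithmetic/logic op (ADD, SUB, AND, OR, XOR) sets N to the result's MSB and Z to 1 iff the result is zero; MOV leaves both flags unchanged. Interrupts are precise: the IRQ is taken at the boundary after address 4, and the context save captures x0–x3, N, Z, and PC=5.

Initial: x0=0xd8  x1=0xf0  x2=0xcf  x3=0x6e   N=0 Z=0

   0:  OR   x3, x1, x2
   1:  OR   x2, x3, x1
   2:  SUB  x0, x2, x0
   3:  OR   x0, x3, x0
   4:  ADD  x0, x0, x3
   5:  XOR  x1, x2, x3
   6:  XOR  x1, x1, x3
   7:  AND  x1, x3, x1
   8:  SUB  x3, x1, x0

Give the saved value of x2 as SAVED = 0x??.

SAVED = 0xff

after  0: x0=0xd8 x1=0xf0 x2=0xcf x3=0xff  N=1 Z=0
after  1: x0=0xd8 x1=0xf0 x2=0xff x3=0xff  N=1 Z=0
after  2: x0=0x27 x1=0xf0 x2=0xff x3=0xff  N=0 Z=0
after  3: x0=0xff x1=0xf0 x2=0xff x3=0xff  N=1 Z=0
after  4: x0=0xfe x1=0xf0 x2=0xff x3=0xff  N=1 Z=0
-- IRQ taken; context saved, return-PC = 5 --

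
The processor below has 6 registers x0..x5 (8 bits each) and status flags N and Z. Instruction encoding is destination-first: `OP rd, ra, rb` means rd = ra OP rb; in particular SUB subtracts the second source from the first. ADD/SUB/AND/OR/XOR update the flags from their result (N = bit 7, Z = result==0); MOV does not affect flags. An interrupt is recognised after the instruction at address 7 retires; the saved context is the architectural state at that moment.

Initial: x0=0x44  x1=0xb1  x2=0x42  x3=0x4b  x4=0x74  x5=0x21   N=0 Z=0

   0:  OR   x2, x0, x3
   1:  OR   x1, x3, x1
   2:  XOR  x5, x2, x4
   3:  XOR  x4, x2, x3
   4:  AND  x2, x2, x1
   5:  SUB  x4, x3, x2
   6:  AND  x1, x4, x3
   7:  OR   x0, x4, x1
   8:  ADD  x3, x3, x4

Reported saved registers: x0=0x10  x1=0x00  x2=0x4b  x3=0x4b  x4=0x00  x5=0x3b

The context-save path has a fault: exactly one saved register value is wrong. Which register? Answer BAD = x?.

BAD = x0

after  0: x0=0x44 x1=0xb1 x2=0x4f x3=0x4b x4=0x74 x5=0x21  N=0 Z=0
after  1: x0=0x44 x1=0xfb x2=0x4f x3=0x4b x4=0x74 x5=0x21  N=1 Z=0
after  2: x0=0x44 x1=0xfb x2=0x4f x3=0x4b x4=0x74 x5=0x3b  N=0 Z=0
after  3: x0=0x44 x1=0xfb x2=0x4f x3=0x4b x4=0x04 x5=0x3b  N=0 Z=0
after  4: x0=0x44 x1=0xfb x2=0x4b x3=0x4b x4=0x04 x5=0x3b  N=0 Z=0
after  5: x0=0x44 x1=0xfb x2=0x4b x3=0x4b x4=0x00 x5=0x3b  N=0 Z=1
after  6: x0=0x44 x1=0x00 x2=0x4b x3=0x4b x4=0x00 x5=0x3b  N=0 Z=1
after  7: x0=0x00 x1=0x00 x2=0x4b x3=0x4b x4=0x00 x5=0x3b  N=0 Z=1
-- IRQ taken; context saved, return-PC = 8 --
mismatch: x0: reported 0x10 vs actual 0x00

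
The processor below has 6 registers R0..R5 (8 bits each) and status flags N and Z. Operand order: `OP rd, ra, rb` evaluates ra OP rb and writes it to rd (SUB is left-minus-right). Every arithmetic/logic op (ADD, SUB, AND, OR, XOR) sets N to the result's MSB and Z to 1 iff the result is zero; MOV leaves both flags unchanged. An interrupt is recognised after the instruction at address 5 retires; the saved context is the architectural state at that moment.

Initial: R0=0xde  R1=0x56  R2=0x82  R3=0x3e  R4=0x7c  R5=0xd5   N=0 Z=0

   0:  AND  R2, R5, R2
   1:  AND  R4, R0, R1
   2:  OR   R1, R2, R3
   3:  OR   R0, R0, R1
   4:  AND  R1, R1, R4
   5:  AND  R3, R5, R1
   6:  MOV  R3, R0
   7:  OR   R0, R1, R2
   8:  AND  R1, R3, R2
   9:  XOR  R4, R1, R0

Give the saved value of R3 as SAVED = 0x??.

SAVED = 0x14

after  0: R0=0xde R1=0x56 R2=0x80 R3=0x3e R4=0x7c R5=0xd5  N=1 Z=0
after  1: R0=0xde R1=0x56 R2=0x80 R3=0x3e R4=0x56 R5=0xd5  N=0 Z=0
after  2: R0=0xde R1=0xbe R2=0x80 R3=0x3e R4=0x56 R5=0xd5  N=1 Z=0
after  3: R0=0xfe R1=0xbe R2=0x80 R3=0x3e R4=0x56 R5=0xd5  N=1 Z=0
after  4: R0=0xfe R1=0x16 R2=0x80 R3=0x3e R4=0x56 R5=0xd5  N=0 Z=0
after  5: R0=0xfe R1=0x16 R2=0x80 R3=0x14 R4=0x56 R5=0xd5  N=0 Z=0
-- IRQ taken; context saved, return-PC = 6 --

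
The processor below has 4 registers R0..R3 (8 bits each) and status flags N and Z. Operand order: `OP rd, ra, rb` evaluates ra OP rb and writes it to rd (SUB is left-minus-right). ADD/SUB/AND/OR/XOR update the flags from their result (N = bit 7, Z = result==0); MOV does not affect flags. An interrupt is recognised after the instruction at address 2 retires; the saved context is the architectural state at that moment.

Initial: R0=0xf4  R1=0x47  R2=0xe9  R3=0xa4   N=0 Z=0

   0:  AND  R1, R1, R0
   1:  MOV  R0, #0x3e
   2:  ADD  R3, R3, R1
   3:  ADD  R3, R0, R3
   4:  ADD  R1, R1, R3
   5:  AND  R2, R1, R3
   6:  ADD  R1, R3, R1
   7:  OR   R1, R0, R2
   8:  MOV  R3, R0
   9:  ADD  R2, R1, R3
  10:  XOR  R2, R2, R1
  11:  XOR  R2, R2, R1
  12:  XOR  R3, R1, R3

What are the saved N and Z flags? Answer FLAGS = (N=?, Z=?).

after  0: R0=0xf4 R1=0x44 R2=0xe9 R3=0xa4  N=0 Z=0
after  1: R0=0x3e R1=0x44 R2=0xe9 R3=0xa4  N=0 Z=0
after  2: R0=0x3e R1=0x44 R2=0xe9 R3=0xe8  N=1 Z=0
-- IRQ taken; context saved, return-PC = 3 --

FLAGS = (N=1, Z=0)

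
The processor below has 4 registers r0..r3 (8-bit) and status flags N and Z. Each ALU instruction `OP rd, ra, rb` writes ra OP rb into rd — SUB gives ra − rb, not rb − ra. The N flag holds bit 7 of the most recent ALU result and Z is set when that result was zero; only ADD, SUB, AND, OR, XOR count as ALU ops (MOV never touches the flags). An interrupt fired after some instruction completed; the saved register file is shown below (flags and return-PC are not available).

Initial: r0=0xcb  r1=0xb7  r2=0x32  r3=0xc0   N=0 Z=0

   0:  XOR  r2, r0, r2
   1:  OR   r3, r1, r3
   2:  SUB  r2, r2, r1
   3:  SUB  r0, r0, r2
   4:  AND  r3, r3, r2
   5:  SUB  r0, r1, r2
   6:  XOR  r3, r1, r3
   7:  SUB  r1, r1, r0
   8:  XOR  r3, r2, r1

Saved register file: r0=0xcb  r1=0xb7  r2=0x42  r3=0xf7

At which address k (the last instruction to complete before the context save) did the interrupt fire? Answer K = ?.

K = 2

after  0: r0=0xcb r1=0xb7 r2=0xf9 r3=0xc0  N=1 Z=0
after  1: r0=0xcb r1=0xb7 r2=0xf9 r3=0xf7  N=1 Z=0
after  2: r0=0xcb r1=0xb7 r2=0x42 r3=0xf7  N=0 Z=0
-- IRQ taken; context saved, return-PC = 3 --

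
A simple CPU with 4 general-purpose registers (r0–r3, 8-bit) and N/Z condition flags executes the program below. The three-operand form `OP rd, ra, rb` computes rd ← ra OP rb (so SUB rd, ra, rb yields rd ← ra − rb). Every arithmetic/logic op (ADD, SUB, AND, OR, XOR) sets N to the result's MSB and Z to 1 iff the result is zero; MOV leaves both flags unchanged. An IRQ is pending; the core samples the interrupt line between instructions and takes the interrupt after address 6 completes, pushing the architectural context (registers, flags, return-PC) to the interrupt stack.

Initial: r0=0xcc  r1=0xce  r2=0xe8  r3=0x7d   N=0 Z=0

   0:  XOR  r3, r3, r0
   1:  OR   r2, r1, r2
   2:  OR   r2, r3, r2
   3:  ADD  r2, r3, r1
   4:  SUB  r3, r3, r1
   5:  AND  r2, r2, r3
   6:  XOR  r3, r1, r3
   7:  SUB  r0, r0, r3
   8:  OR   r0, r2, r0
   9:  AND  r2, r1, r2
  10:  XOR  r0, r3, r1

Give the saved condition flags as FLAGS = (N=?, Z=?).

FLAGS = (N=0, Z=0)

after  0: r0=0xcc r1=0xce r2=0xe8 r3=0xb1  N=1 Z=0
after  1: r0=0xcc r1=0xce r2=0xee r3=0xb1  N=1 Z=0
after  2: r0=0xcc r1=0xce r2=0xff r3=0xb1  N=1 Z=0
after  3: r0=0xcc r1=0xce r2=0x7f r3=0xb1  N=0 Z=0
after  4: r0=0xcc r1=0xce r2=0x7f r3=0xe3  N=1 Z=0
after  5: r0=0xcc r1=0xce r2=0x63 r3=0xe3  N=0 Z=0
after  6: r0=0xcc r1=0xce r2=0x63 r3=0x2d  N=0 Z=0
-- IRQ taken; context saved, return-PC = 7 --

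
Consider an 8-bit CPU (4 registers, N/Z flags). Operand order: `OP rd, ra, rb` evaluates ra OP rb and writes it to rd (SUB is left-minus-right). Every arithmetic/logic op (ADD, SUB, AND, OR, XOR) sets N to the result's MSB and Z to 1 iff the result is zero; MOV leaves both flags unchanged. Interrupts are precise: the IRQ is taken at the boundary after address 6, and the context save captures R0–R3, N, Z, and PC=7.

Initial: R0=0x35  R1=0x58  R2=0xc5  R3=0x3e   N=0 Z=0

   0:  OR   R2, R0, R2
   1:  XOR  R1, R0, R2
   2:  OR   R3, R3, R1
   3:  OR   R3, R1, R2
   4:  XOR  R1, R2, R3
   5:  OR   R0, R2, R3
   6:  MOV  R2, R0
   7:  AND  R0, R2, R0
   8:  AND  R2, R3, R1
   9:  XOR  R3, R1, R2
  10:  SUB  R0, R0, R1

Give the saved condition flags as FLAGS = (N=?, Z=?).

after  0: R0=0x35 R1=0x58 R2=0xf5 R3=0x3e  N=1 Z=0
after  1: R0=0x35 R1=0xc0 R2=0xf5 R3=0x3e  N=1 Z=0
after  2: R0=0x35 R1=0xc0 R2=0xf5 R3=0xfe  N=1 Z=0
after  3: R0=0x35 R1=0xc0 R2=0xf5 R3=0xf5  N=1 Z=0
after  4: R0=0x35 R1=0x00 R2=0xf5 R3=0xf5  N=0 Z=1
after  5: R0=0xf5 R1=0x00 R2=0xf5 R3=0xf5  N=1 Z=0
after  6: R0=0xf5 R1=0x00 R2=0xf5 R3=0xf5  N=1 Z=0
-- IRQ taken; context saved, return-PC = 7 --

FLAGS = (N=1, Z=0)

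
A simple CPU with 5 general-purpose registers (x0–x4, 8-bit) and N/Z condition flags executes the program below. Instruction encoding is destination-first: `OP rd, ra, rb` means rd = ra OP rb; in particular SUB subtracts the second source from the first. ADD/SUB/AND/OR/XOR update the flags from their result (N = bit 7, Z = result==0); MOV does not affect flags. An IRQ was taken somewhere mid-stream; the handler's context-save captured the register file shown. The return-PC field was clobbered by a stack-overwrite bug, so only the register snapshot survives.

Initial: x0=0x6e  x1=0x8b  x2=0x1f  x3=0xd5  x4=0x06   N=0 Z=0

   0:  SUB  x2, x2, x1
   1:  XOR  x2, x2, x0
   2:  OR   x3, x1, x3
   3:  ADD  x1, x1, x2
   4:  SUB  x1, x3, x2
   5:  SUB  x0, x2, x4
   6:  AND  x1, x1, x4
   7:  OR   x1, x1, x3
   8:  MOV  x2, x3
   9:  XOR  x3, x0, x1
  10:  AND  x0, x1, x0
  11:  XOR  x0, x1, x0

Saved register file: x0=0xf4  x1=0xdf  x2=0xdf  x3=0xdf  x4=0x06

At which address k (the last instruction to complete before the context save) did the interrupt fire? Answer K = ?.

K = 8

after  0: x0=0x6e x1=0x8b x2=0x94 x3=0xd5 x4=0x06  N=1 Z=0
after  1: x0=0x6e x1=0x8b x2=0xfa x3=0xd5 x4=0x06  N=1 Z=0
after  2: x0=0x6e x1=0x8b x2=0xfa x3=0xdf x4=0x06  N=1 Z=0
after  3: x0=0x6e x1=0x85 x2=0xfa x3=0xdf x4=0x06  N=1 Z=0
after  4: x0=0x6e x1=0xe5 x2=0xfa x3=0xdf x4=0x06  N=1 Z=0
after  5: x0=0xf4 x1=0xe5 x2=0xfa x3=0xdf x4=0x06  N=1 Z=0
after  6: x0=0xf4 x1=0x04 x2=0xfa x3=0xdf x4=0x06  N=0 Z=0
after  7: x0=0xf4 x1=0xdf x2=0xfa x3=0xdf x4=0x06  N=1 Z=0
after  8: x0=0xf4 x1=0xdf x2=0xdf x3=0xdf x4=0x06  N=1 Z=0
-- IRQ taken; context saved, return-PC = 9 --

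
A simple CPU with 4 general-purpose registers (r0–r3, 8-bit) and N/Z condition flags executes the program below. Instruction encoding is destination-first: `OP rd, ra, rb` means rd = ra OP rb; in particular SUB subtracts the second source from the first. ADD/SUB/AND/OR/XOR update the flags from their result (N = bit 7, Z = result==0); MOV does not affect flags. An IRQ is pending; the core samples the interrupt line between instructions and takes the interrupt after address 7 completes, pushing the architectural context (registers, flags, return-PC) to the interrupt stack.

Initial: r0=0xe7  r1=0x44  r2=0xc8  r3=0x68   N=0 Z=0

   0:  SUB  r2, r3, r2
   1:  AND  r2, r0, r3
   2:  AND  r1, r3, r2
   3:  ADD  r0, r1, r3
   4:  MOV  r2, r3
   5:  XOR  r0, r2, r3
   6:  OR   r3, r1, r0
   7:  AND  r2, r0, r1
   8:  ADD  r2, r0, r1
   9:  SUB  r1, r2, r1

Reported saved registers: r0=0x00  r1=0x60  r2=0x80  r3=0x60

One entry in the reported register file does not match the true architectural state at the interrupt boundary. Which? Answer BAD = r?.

after  0: r0=0xe7 r1=0x44 r2=0xa0 r3=0x68  N=1 Z=0
after  1: r0=0xe7 r1=0x44 r2=0x60 r3=0x68  N=0 Z=0
after  2: r0=0xe7 r1=0x60 r2=0x60 r3=0x68  N=0 Z=0
after  3: r0=0xc8 r1=0x60 r2=0x60 r3=0x68  N=1 Z=0
after  4: r0=0xc8 r1=0x60 r2=0x68 r3=0x68  N=1 Z=0
after  5: r0=0x00 r1=0x60 r2=0x68 r3=0x68  N=0 Z=1
after  6: r0=0x00 r1=0x60 r2=0x68 r3=0x60  N=0 Z=0
after  7: r0=0x00 r1=0x60 r2=0x00 r3=0x60  N=0 Z=1
-- IRQ taken; context saved, return-PC = 8 --
mismatch: r2: reported 0x80 vs actual 0x00

BAD = r2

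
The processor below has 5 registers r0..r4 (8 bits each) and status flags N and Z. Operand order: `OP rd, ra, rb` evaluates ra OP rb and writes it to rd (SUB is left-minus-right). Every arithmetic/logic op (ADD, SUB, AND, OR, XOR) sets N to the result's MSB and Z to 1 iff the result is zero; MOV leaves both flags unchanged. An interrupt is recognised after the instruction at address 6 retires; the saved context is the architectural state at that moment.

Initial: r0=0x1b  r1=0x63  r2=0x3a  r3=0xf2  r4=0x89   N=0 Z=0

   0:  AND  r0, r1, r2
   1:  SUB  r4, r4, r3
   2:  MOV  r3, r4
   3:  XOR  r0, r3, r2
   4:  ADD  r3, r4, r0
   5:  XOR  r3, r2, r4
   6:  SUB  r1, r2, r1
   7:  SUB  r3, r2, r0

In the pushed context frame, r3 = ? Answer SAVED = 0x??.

after  0: r0=0x22 r1=0x63 r2=0x3a r3=0xf2 r4=0x89  N=0 Z=0
after  1: r0=0x22 r1=0x63 r2=0x3a r3=0xf2 r4=0x97  N=1 Z=0
after  2: r0=0x22 r1=0x63 r2=0x3a r3=0x97 r4=0x97  N=1 Z=0
after  3: r0=0xad r1=0x63 r2=0x3a r3=0x97 r4=0x97  N=1 Z=0
after  4: r0=0xad r1=0x63 r2=0x3a r3=0x44 r4=0x97  N=0 Z=0
after  5: r0=0xad r1=0x63 r2=0x3a r3=0xad r4=0x97  N=1 Z=0
after  6: r0=0xad r1=0xd7 r2=0x3a r3=0xad r4=0x97  N=1 Z=0
-- IRQ taken; context saved, return-PC = 7 --

SAVED = 0xad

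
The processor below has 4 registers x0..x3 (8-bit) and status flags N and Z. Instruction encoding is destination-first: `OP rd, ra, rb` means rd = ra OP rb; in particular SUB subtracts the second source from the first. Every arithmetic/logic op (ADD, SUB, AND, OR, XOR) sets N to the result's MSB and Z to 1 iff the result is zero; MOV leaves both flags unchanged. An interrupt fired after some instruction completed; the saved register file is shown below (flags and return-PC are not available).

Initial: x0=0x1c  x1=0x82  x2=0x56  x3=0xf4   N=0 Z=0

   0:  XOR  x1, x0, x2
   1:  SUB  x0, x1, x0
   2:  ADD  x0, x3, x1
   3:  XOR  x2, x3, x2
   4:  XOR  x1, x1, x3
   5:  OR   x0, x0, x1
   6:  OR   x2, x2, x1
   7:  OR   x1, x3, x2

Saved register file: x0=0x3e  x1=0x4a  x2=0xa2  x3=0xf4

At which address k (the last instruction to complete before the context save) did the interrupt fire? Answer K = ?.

K = 3

after  0: x0=0x1c x1=0x4a x2=0x56 x3=0xf4  N=0 Z=0
after  1: x0=0x2e x1=0x4a x2=0x56 x3=0xf4  N=0 Z=0
after  2: x0=0x3e x1=0x4a x2=0x56 x3=0xf4  N=0 Z=0
after  3: x0=0x3e x1=0x4a x2=0xa2 x3=0xf4  N=1 Z=0
-- IRQ taken; context saved, return-PC = 4 --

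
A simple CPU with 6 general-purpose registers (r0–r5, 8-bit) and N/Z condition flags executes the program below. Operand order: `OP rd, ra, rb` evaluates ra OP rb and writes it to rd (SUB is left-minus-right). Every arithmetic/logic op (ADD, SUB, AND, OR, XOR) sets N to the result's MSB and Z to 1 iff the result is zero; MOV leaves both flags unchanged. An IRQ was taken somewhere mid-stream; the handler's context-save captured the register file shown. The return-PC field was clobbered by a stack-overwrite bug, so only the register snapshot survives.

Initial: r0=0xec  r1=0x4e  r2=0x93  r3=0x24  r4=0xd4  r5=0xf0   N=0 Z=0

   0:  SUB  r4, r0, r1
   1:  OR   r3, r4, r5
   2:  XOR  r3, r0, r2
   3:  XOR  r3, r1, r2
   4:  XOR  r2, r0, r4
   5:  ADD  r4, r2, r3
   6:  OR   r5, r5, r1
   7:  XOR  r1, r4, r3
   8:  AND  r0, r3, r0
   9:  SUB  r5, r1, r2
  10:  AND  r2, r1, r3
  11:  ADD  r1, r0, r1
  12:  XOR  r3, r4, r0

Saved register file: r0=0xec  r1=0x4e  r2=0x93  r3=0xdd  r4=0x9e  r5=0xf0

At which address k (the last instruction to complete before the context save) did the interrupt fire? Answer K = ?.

after  0: r0=0xec r1=0x4e r2=0x93 r3=0x24 r4=0x9e r5=0xf0  N=1 Z=0
after  1: r0=0xec r1=0x4e r2=0x93 r3=0xfe r4=0x9e r5=0xf0  N=1 Z=0
after  2: r0=0xec r1=0x4e r2=0x93 r3=0x7f r4=0x9e r5=0xf0  N=0 Z=0
after  3: r0=0xec r1=0x4e r2=0x93 r3=0xdd r4=0x9e r5=0xf0  N=1 Z=0
-- IRQ taken; context saved, return-PC = 4 --

K = 3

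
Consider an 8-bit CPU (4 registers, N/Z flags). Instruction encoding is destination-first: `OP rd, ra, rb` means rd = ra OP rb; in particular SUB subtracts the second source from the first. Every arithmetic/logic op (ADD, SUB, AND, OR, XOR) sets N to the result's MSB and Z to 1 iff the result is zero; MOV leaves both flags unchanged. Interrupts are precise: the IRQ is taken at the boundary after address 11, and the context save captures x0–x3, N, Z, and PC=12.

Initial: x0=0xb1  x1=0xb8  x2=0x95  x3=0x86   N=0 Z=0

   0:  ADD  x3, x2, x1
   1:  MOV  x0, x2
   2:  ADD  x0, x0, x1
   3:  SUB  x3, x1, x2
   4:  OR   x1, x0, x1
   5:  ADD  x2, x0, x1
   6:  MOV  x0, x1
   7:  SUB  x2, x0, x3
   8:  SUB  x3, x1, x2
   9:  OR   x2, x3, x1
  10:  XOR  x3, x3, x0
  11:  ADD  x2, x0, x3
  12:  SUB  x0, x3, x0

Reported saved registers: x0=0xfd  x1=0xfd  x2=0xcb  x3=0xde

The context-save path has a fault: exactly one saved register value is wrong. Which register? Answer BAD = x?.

after  0: x0=0xb1 x1=0xb8 x2=0x95 x3=0x4d  N=0 Z=0
after  1: x0=0x95 x1=0xb8 x2=0x95 x3=0x4d  N=0 Z=0
after  2: x0=0x4d x1=0xb8 x2=0x95 x3=0x4d  N=0 Z=0
after  3: x0=0x4d x1=0xb8 x2=0x95 x3=0x23  N=0 Z=0
after  4: x0=0x4d x1=0xfd x2=0x95 x3=0x23  N=1 Z=0
after  5: x0=0x4d x1=0xfd x2=0x4a x3=0x23  N=0 Z=0
after  6: x0=0xfd x1=0xfd x2=0x4a x3=0x23  N=0 Z=0
after  7: x0=0xfd x1=0xfd x2=0xda x3=0x23  N=1 Z=0
after  8: x0=0xfd x1=0xfd x2=0xda x3=0x23  N=0 Z=0
after  9: x0=0xfd x1=0xfd x2=0xff x3=0x23  N=1 Z=0
after 10: x0=0xfd x1=0xfd x2=0xff x3=0xde  N=1 Z=0
after 11: x0=0xfd x1=0xfd x2=0xdb x3=0xde  N=1 Z=0
-- IRQ taken; context saved, return-PC = 12 --
mismatch: x2: reported 0xcb vs actual 0xdb

BAD = x2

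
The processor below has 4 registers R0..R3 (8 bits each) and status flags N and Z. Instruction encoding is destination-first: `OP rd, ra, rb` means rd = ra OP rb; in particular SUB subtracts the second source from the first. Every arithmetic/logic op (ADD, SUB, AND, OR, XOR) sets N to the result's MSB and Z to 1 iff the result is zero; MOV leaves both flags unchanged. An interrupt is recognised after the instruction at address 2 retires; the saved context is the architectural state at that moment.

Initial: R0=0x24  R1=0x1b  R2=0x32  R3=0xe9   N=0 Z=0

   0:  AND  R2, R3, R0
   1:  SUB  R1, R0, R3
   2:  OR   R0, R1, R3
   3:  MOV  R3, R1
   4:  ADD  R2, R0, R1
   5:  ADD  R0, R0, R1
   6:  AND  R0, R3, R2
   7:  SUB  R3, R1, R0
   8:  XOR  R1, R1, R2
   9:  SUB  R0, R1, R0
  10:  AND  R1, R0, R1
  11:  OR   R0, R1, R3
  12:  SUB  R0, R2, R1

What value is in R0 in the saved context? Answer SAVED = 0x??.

after  0: R0=0x24 R1=0x1b R2=0x20 R3=0xe9  N=0 Z=0
after  1: R0=0x24 R1=0x3b R2=0x20 R3=0xe9  N=0 Z=0
after  2: R0=0xfb R1=0x3b R2=0x20 R3=0xe9  N=1 Z=0
-- IRQ taken; context saved, return-PC = 3 --

SAVED = 0xfb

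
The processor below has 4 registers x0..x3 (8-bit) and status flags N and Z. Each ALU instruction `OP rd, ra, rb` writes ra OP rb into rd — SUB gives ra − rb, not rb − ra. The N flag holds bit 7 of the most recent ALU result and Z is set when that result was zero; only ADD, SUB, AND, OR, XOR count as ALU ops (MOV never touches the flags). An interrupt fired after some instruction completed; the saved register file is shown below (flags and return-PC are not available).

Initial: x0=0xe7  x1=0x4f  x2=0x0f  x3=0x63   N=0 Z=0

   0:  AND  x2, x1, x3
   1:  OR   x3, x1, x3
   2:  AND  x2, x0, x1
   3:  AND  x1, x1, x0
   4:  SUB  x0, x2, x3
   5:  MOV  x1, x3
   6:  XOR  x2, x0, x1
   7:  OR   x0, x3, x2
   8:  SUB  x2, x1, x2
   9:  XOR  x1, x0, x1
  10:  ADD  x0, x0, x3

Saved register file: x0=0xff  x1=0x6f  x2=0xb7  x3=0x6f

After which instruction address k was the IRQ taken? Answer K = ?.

after  0: x0=0xe7 x1=0x4f x2=0x43 x3=0x63  N=0 Z=0
after  1: x0=0xe7 x1=0x4f x2=0x43 x3=0x6f  N=0 Z=0
after  2: x0=0xe7 x1=0x4f x2=0x47 x3=0x6f  N=0 Z=0
after  3: x0=0xe7 x1=0x47 x2=0x47 x3=0x6f  N=0 Z=0
after  4: x0=0xd8 x1=0x47 x2=0x47 x3=0x6f  N=1 Z=0
after  5: x0=0xd8 x1=0x6f x2=0x47 x3=0x6f  N=1 Z=0
after  6: x0=0xd8 x1=0x6f x2=0xb7 x3=0x6f  N=1 Z=0
after  7: x0=0xff x1=0x6f x2=0xb7 x3=0x6f  N=1 Z=0
-- IRQ taken; context saved, return-PC = 8 --

K = 7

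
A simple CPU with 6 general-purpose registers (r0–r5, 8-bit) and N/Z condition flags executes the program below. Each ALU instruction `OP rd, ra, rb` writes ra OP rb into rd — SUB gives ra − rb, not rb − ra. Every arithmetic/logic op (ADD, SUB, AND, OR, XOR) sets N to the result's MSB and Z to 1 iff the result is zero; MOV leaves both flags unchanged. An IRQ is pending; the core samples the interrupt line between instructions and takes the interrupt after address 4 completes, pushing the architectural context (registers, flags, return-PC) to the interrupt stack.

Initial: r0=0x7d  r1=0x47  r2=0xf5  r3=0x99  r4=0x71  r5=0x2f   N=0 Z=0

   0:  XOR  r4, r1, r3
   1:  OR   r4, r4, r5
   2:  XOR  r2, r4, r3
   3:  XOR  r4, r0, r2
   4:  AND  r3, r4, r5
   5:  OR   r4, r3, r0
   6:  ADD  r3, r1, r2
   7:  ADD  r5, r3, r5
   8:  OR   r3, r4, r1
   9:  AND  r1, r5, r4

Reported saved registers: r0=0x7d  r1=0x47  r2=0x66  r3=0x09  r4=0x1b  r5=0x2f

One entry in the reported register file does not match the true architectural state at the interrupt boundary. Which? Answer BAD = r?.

after  0: r0=0x7d r1=0x47 r2=0xf5 r3=0x99 r4=0xde r5=0x2f  N=1 Z=0
after  1: r0=0x7d r1=0x47 r2=0xf5 r3=0x99 r4=0xff r5=0x2f  N=1 Z=0
after  2: r0=0x7d r1=0x47 r2=0x66 r3=0x99 r4=0xff r5=0x2f  N=0 Z=0
after  3: r0=0x7d r1=0x47 r2=0x66 r3=0x99 r4=0x1b r5=0x2f  N=0 Z=0
after  4: r0=0x7d r1=0x47 r2=0x66 r3=0x0b r4=0x1b r5=0x2f  N=0 Z=0
-- IRQ taken; context saved, return-PC = 5 --
mismatch: r3: reported 0x09 vs actual 0x0b

BAD = r3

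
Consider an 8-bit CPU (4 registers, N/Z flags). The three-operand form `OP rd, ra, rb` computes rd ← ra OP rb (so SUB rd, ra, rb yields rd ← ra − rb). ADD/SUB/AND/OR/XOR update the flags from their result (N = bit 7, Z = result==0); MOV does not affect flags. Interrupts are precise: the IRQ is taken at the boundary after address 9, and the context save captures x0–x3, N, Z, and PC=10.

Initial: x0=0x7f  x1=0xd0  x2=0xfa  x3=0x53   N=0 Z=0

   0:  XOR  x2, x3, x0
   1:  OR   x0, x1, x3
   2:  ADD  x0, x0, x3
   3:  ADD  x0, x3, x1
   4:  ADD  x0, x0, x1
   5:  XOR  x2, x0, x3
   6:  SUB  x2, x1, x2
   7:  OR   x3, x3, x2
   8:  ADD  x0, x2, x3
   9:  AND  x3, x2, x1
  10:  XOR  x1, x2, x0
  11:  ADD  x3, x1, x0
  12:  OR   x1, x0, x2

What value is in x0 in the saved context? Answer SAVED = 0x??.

SAVED = 0xa3

after  0: x0=0x7f x1=0xd0 x2=0x2c x3=0x53  N=0 Z=0
after  1: x0=0xd3 x1=0xd0 x2=0x2c x3=0x53  N=1 Z=0
after  2: x0=0x26 x1=0xd0 x2=0x2c x3=0x53  N=0 Z=0
after  3: x0=0x23 x1=0xd0 x2=0x2c x3=0x53  N=0 Z=0
after  4: x0=0xf3 x1=0xd0 x2=0x2c x3=0x53  N=1 Z=0
after  5: x0=0xf3 x1=0xd0 x2=0xa0 x3=0x53  N=1 Z=0
after  6: x0=0xf3 x1=0xd0 x2=0x30 x3=0x53  N=0 Z=0
after  7: x0=0xf3 x1=0xd0 x2=0x30 x3=0x73  N=0 Z=0
after  8: x0=0xa3 x1=0xd0 x2=0x30 x3=0x73  N=1 Z=0
after  9: x0=0xa3 x1=0xd0 x2=0x30 x3=0x10  N=0 Z=0
-- IRQ taken; context saved, return-PC = 10 --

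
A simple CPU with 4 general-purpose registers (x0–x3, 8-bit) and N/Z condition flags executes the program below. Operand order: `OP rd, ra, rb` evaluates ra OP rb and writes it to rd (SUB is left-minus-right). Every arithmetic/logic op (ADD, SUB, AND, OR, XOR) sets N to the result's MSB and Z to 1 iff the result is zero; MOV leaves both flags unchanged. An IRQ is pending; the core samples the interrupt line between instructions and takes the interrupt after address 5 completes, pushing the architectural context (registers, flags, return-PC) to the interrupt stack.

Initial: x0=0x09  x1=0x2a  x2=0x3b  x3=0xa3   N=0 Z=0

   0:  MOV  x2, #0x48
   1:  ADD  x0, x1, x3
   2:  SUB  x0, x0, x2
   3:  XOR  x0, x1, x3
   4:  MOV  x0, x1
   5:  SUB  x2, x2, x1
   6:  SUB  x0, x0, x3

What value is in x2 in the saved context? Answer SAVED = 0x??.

after  0: x0=0x09 x1=0x2a x2=0x48 x3=0xa3  N=0 Z=0
after  1: x0=0xcd x1=0x2a x2=0x48 x3=0xa3  N=1 Z=0
after  2: x0=0x85 x1=0x2a x2=0x48 x3=0xa3  N=1 Z=0
after  3: x0=0x89 x1=0x2a x2=0x48 x3=0xa3  N=1 Z=0
after  4: x0=0x2a x1=0x2a x2=0x48 x3=0xa3  N=1 Z=0
after  5: x0=0x2a x1=0x2a x2=0x1e x3=0xa3  N=0 Z=0
-- IRQ taken; context saved, return-PC = 6 --

SAVED = 0x1e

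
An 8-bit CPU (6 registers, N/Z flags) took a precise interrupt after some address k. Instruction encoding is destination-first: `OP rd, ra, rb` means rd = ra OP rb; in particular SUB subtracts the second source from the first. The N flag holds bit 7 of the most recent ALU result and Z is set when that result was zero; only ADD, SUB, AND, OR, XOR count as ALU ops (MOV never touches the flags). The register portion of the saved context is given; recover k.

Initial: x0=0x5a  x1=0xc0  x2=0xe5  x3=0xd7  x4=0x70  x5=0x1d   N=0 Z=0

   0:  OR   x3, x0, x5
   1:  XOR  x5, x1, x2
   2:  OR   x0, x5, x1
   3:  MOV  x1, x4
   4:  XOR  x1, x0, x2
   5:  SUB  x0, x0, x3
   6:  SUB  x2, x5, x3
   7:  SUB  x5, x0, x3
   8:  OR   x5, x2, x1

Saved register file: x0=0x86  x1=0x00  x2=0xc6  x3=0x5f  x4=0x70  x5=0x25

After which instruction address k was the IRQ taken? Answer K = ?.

K = 6

after  0: x0=0x5a x1=0xc0 x2=0xe5 x3=0x5f x4=0x70 x5=0x1d  N=0 Z=0
after  1: x0=0x5a x1=0xc0 x2=0xe5 x3=0x5f x4=0x70 x5=0x25  N=0 Z=0
after  2: x0=0xe5 x1=0xc0 x2=0xe5 x3=0x5f x4=0x70 x5=0x25  N=1 Z=0
after  3: x0=0xe5 x1=0x70 x2=0xe5 x3=0x5f x4=0x70 x5=0x25  N=1 Z=0
after  4: x0=0xe5 x1=0x00 x2=0xe5 x3=0x5f x4=0x70 x5=0x25  N=0 Z=1
after  5: x0=0x86 x1=0x00 x2=0xe5 x3=0x5f x4=0x70 x5=0x25  N=1 Z=0
after  6: x0=0x86 x1=0x00 x2=0xc6 x3=0x5f x4=0x70 x5=0x25  N=1 Z=0
-- IRQ taken; context saved, return-PC = 7 --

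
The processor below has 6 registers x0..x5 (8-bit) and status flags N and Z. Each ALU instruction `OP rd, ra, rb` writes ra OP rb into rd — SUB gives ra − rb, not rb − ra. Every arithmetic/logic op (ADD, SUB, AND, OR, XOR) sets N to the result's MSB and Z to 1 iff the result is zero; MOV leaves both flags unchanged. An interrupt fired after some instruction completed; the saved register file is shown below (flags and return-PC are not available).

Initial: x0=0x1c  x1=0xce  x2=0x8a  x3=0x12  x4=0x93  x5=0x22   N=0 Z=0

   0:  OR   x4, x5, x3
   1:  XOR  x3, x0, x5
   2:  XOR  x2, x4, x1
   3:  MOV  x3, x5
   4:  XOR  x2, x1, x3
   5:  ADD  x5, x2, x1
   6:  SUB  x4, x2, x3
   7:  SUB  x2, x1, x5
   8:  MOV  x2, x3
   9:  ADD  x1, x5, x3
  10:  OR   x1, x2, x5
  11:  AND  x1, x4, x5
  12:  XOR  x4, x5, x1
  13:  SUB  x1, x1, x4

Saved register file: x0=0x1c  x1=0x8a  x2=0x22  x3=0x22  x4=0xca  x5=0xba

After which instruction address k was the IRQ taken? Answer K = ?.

after  0: x0=0x1c x1=0xce x2=0x8a x3=0x12 x4=0x32 x5=0x22  N=0 Z=0
after  1: x0=0x1c x1=0xce x2=0x8a x3=0x3e x4=0x32 x5=0x22  N=0 Z=0
after  2: x0=0x1c x1=0xce x2=0xfc x3=0x3e x4=0x32 x5=0x22  N=1 Z=0
after  3: x0=0x1c x1=0xce x2=0xfc x3=0x22 x4=0x32 x5=0x22  N=1 Z=0
after  4: x0=0x1c x1=0xce x2=0xec x3=0x22 x4=0x32 x5=0x22  N=1 Z=0
after  5: x0=0x1c x1=0xce x2=0xec x3=0x22 x4=0x32 x5=0xba  N=1 Z=0
after  6: x0=0x1c x1=0xce x2=0xec x3=0x22 x4=0xca x5=0xba  N=1 Z=0
after  7: x0=0x1c x1=0xce x2=0x14 x3=0x22 x4=0xca x5=0xba  N=0 Z=0
after  8: x0=0x1c x1=0xce x2=0x22 x3=0x22 x4=0xca x5=0xba  N=0 Z=0
after  9: x0=0x1c x1=0xdc x2=0x22 x3=0x22 x4=0xca x5=0xba  N=1 Z=0
after 10: x0=0x1c x1=0xba x2=0x22 x3=0x22 x4=0xca x5=0xba  N=1 Z=0
after 11: x0=0x1c x1=0x8a x2=0x22 x3=0x22 x4=0xca x5=0xba  N=1 Z=0
-- IRQ taken; context saved, return-PC = 12 --

K = 11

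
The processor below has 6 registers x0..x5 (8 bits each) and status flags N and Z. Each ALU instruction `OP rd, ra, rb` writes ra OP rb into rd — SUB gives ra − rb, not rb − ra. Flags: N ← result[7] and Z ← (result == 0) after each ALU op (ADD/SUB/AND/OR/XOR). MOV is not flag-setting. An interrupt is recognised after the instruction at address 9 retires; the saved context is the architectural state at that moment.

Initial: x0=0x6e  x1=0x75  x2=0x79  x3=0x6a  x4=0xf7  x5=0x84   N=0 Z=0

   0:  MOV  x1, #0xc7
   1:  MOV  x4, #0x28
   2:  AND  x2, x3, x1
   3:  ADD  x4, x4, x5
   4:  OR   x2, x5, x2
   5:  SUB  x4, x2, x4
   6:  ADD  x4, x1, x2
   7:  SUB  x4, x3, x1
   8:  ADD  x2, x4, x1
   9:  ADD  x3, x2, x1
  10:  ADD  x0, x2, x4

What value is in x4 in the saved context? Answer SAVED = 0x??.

after  0: x0=0x6e x1=0xc7 x2=0x79 x3=0x6a x4=0xf7 x5=0x84  N=0 Z=0
after  1: x0=0x6e x1=0xc7 x2=0x79 x3=0x6a x4=0x28 x5=0x84  N=0 Z=0
after  2: x0=0x6e x1=0xc7 x2=0x42 x3=0x6a x4=0x28 x5=0x84  N=0 Z=0
after  3: x0=0x6e x1=0xc7 x2=0x42 x3=0x6a x4=0xac x5=0x84  N=1 Z=0
after  4: x0=0x6e x1=0xc7 x2=0xc6 x3=0x6a x4=0xac x5=0x84  N=1 Z=0
after  5: x0=0x6e x1=0xc7 x2=0xc6 x3=0x6a x4=0x1a x5=0x84  N=0 Z=0
after  6: x0=0x6e x1=0xc7 x2=0xc6 x3=0x6a x4=0x8d x5=0x84  N=1 Z=0
after  7: x0=0x6e x1=0xc7 x2=0xc6 x3=0x6a x4=0xa3 x5=0x84  N=1 Z=0
after  8: x0=0x6e x1=0xc7 x2=0x6a x3=0x6a x4=0xa3 x5=0x84  N=0 Z=0
after  9: x0=0x6e x1=0xc7 x2=0x6a x3=0x31 x4=0xa3 x5=0x84  N=0 Z=0
-- IRQ taken; context saved, return-PC = 10 --

SAVED = 0xa3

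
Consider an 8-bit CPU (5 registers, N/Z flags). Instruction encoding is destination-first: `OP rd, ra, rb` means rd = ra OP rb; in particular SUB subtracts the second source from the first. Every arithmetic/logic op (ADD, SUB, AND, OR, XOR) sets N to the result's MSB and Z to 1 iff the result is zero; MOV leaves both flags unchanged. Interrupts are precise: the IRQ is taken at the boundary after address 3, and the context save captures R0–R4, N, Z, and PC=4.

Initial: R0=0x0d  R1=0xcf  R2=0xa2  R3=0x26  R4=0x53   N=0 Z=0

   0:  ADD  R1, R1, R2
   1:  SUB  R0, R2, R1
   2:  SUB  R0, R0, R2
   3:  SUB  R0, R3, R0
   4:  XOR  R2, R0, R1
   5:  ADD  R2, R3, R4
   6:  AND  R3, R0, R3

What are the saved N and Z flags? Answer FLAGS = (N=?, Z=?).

FLAGS = (N=1, Z=0)

after  0: R0=0x0d R1=0x71 R2=0xa2 R3=0x26 R4=0x53  N=0 Z=0
after  1: R0=0x31 R1=0x71 R2=0xa2 R3=0x26 R4=0x53  N=0 Z=0
after  2: R0=0x8f R1=0x71 R2=0xa2 R3=0x26 R4=0x53  N=1 Z=0
after  3: R0=0x97 R1=0x71 R2=0xa2 R3=0x26 R4=0x53  N=1 Z=0
-- IRQ taken; context saved, return-PC = 4 --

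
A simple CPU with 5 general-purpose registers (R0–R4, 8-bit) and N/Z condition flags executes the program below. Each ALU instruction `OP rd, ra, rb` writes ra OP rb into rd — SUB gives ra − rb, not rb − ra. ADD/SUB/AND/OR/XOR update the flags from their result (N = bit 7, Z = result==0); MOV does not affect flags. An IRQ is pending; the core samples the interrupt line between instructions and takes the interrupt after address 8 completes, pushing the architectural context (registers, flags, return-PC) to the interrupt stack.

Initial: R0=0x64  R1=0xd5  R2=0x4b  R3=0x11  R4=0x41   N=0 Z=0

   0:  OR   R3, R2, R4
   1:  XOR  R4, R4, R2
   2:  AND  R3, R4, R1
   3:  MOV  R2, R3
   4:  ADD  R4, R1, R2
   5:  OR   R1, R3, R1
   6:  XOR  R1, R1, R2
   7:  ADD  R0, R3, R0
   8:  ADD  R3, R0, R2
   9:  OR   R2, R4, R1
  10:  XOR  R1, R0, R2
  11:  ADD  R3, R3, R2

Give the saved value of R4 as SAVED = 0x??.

after  0: R0=0x64 R1=0xd5 R2=0x4b R3=0x4b R4=0x41  N=0 Z=0
after  1: R0=0x64 R1=0xd5 R2=0x4b R3=0x4b R4=0x0a  N=0 Z=0
after  2: R0=0x64 R1=0xd5 R2=0x4b R3=0x00 R4=0x0a  N=0 Z=1
after  3: R0=0x64 R1=0xd5 R2=0x00 R3=0x00 R4=0x0a  N=0 Z=1
after  4: R0=0x64 R1=0xd5 R2=0x00 R3=0x00 R4=0xd5  N=1 Z=0
after  5: R0=0x64 R1=0xd5 R2=0x00 R3=0x00 R4=0xd5  N=1 Z=0
after  6: R0=0x64 R1=0xd5 R2=0x00 R3=0x00 R4=0xd5  N=1 Z=0
after  7: R0=0x64 R1=0xd5 R2=0x00 R3=0x00 R4=0xd5  N=0 Z=0
after  8: R0=0x64 R1=0xd5 R2=0x00 R3=0x64 R4=0xd5  N=0 Z=0
-- IRQ taken; context saved, return-PC = 9 --

SAVED = 0xd5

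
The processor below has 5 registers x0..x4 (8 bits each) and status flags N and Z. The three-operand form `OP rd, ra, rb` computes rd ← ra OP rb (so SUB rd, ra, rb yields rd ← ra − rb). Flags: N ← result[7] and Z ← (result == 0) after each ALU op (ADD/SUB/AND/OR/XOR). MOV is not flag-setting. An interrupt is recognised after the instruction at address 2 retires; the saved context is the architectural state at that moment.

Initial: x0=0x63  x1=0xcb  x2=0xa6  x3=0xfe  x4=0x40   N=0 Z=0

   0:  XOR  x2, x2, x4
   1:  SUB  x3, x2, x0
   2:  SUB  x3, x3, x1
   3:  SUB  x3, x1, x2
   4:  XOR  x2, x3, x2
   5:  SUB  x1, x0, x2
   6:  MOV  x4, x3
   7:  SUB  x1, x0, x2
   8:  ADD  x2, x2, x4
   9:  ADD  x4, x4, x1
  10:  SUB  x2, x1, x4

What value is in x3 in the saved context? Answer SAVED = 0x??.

after  0: x0=0x63 x1=0xcb x2=0xe6 x3=0xfe x4=0x40  N=1 Z=0
after  1: x0=0x63 x1=0xcb x2=0xe6 x3=0x83 x4=0x40  N=1 Z=0
after  2: x0=0x63 x1=0xcb x2=0xe6 x3=0xb8 x4=0x40  N=1 Z=0
-- IRQ taken; context saved, return-PC = 3 --

SAVED = 0xb8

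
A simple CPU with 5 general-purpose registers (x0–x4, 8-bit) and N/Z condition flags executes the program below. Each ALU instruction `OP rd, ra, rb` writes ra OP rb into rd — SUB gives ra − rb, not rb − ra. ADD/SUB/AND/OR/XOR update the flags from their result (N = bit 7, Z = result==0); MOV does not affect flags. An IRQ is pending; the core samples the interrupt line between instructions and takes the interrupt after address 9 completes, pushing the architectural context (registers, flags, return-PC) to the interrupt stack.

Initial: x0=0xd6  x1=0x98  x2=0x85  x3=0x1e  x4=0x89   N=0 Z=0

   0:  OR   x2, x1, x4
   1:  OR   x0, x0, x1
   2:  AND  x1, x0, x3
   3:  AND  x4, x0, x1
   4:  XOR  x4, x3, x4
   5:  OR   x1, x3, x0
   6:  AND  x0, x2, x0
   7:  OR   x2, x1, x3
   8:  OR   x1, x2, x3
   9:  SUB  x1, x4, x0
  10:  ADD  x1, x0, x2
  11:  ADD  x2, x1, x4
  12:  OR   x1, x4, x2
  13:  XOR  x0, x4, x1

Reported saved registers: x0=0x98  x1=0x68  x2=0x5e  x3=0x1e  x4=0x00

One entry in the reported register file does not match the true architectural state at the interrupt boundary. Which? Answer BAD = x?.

after  0: x0=0xd6 x1=0x98 x2=0x99 x3=0x1e x4=0x89  N=1 Z=0
after  1: x0=0xde x1=0x98 x2=0x99 x3=0x1e x4=0x89  N=1 Z=0
after  2: x0=0xde x1=0x1e x2=0x99 x3=0x1e x4=0x89  N=0 Z=0
after  3: x0=0xde x1=0x1e x2=0x99 x3=0x1e x4=0x1e  N=0 Z=0
after  4: x0=0xde x1=0x1e x2=0x99 x3=0x1e x4=0x00  N=0 Z=1
after  5: x0=0xde x1=0xde x2=0x99 x3=0x1e x4=0x00  N=1 Z=0
after  6: x0=0x98 x1=0xde x2=0x99 x3=0x1e x4=0x00  N=1 Z=0
after  7: x0=0x98 x1=0xde x2=0xde x3=0x1e x4=0x00  N=1 Z=0
after  8: x0=0x98 x1=0xde x2=0xde x3=0x1e x4=0x00  N=1 Z=0
after  9: x0=0x98 x1=0x68 x2=0xde x3=0x1e x4=0x00  N=0 Z=0
-- IRQ taken; context saved, return-PC = 10 --
mismatch: x2: reported 0x5e vs actual 0xde

BAD = x2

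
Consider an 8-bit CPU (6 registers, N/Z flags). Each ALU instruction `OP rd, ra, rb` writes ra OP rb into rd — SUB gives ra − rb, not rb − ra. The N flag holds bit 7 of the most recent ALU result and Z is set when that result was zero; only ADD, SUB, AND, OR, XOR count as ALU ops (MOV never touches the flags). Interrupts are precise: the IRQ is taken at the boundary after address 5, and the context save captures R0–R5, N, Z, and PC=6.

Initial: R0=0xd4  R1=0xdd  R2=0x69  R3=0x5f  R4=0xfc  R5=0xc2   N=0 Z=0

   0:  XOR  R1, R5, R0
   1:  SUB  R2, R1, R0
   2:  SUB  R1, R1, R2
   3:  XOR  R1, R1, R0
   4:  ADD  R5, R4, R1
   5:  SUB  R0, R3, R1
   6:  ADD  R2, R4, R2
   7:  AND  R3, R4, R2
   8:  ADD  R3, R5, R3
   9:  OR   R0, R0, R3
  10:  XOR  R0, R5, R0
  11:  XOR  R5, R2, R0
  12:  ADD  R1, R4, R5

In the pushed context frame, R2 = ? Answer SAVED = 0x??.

after  0: R0=0xd4 R1=0x16 R2=0x69 R3=0x5f R4=0xfc R5=0xc2  N=0 Z=0
after  1: R0=0xd4 R1=0x16 R2=0x42 R3=0x5f R4=0xfc R5=0xc2  N=0 Z=0
after  2: R0=0xd4 R1=0xd4 R2=0x42 R3=0x5f R4=0xfc R5=0xc2  N=1 Z=0
after  3: R0=0xd4 R1=0x00 R2=0x42 R3=0x5f R4=0xfc R5=0xc2  N=0 Z=1
after  4: R0=0xd4 R1=0x00 R2=0x42 R3=0x5f R4=0xfc R5=0xfc  N=1 Z=0
after  5: R0=0x5f R1=0x00 R2=0x42 R3=0x5f R4=0xfc R5=0xfc  N=0 Z=0
-- IRQ taken; context saved, return-PC = 6 --

SAVED = 0x42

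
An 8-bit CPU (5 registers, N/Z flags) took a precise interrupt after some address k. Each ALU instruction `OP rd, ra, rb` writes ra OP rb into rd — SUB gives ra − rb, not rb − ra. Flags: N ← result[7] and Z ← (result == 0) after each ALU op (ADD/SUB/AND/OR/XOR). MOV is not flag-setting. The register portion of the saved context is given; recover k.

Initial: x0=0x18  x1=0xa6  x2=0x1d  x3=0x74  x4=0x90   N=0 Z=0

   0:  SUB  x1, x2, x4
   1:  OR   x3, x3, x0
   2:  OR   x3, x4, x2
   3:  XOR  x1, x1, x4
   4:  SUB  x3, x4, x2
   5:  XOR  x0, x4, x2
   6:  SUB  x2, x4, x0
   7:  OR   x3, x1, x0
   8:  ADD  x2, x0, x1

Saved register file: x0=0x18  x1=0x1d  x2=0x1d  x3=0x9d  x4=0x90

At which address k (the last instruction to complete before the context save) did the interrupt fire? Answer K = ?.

K = 3

after  0: x0=0x18 x1=0x8d x2=0x1d x3=0x74 x4=0x90  N=1 Z=0
after  1: x0=0x18 x1=0x8d x2=0x1d x3=0x7c x4=0x90  N=0 Z=0
after  2: x0=0x18 x1=0x8d x2=0x1d x3=0x9d x4=0x90  N=1 Z=0
after  3: x0=0x18 x1=0x1d x2=0x1d x3=0x9d x4=0x90  N=0 Z=0
-- IRQ taken; context saved, return-PC = 4 --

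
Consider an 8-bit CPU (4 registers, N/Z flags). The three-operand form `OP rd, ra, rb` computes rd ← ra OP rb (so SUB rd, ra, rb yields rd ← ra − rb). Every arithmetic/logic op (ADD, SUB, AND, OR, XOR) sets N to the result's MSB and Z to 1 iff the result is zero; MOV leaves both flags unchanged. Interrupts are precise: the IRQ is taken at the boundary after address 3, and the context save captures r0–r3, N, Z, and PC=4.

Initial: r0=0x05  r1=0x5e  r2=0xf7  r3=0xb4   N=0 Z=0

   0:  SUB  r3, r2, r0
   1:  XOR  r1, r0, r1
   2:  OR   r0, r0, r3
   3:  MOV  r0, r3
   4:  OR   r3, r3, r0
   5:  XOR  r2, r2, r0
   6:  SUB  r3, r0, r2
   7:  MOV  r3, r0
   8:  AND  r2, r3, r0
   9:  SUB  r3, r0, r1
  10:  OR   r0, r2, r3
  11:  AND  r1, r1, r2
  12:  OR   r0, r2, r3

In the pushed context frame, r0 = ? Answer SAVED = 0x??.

after  0: r0=0x05 r1=0x5e r2=0xf7 r3=0xf2  N=1 Z=0
after  1: r0=0x05 r1=0x5b r2=0xf7 r3=0xf2  N=0 Z=0
after  2: r0=0xf7 r1=0x5b r2=0xf7 r3=0xf2  N=1 Z=0
after  3: r0=0xf2 r1=0x5b r2=0xf7 r3=0xf2  N=1 Z=0
-- IRQ taken; context saved, return-PC = 4 --

SAVED = 0xf2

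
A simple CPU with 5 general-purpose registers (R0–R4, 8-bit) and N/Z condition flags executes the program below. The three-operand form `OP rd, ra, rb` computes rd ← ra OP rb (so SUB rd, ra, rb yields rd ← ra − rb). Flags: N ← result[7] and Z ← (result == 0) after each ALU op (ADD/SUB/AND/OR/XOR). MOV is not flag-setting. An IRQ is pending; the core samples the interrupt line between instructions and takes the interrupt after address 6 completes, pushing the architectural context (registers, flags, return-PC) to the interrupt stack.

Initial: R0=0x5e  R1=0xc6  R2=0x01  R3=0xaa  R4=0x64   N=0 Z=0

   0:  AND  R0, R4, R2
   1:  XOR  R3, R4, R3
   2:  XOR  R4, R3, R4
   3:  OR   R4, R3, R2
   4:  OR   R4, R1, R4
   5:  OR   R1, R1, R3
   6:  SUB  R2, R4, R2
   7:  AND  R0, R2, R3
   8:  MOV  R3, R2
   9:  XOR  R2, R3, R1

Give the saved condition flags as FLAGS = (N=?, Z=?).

FLAGS = (N=1, Z=0)

after  0: R0=0x00 R1=0xc6 R2=0x01 R3=0xaa R4=0x64  N=0 Z=1
after  1: R0=0x00 R1=0xc6 R2=0x01 R3=0xce R4=0x64  N=1 Z=0
after  2: R0=0x00 R1=0xc6 R2=0x01 R3=0xce R4=0xaa  N=1 Z=0
after  3: R0=0x00 R1=0xc6 R2=0x01 R3=0xce R4=0xcf  N=1 Z=0
after  4: R0=0x00 R1=0xc6 R2=0x01 R3=0xce R4=0xcf  N=1 Z=0
after  5: R0=0x00 R1=0xce R2=0x01 R3=0xce R4=0xcf  N=1 Z=0
after  6: R0=0x00 R1=0xce R2=0xce R3=0xce R4=0xcf  N=1 Z=0
-- IRQ taken; context saved, return-PC = 7 --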